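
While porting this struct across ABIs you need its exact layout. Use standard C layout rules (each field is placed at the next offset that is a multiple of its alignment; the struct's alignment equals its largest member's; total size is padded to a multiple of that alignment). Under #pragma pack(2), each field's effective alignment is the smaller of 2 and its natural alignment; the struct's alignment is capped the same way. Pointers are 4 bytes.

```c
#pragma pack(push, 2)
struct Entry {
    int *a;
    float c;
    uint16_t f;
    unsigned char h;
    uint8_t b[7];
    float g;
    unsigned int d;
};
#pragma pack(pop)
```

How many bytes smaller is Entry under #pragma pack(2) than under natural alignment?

natural layout:
  @0: a [4B, align 4] → 4
  @4: c [4B, align 4] → 8
  @8: f [2B, align 2] → 10
  @10: h [1B, align 1] → 11
  @11: b [7B, align 1] → 18
  +2 pad (align 4)
  @20: g [4B, align 4] → 24
  @24: d [4B, align 4] → 28
  size 28, align 4
packed(2) layout:
  @0: a [4B, align 2] → 4
  @4: c [4B, align 2] → 8
  @8: f [2B, align 2] → 10
  @10: h [1B, align 1] → 11
  @11: b [7B, align 1] → 18
  @18: g [4B, align 2] → 22
  @22: d [4B, align 2] → 26
  size 26, align 2
28 − 26 = 2

2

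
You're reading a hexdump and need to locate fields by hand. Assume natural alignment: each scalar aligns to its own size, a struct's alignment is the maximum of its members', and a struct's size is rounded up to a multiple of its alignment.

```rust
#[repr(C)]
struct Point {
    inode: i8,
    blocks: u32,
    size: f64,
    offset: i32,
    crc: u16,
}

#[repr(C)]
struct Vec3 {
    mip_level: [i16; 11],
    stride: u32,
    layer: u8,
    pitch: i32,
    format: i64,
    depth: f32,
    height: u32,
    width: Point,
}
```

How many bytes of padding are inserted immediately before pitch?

Point: inode at 0 (size 1, align 1) → ends 1; pad 3 to align 4 for blocks; blocks at 4 (size 4, align 4) → ends 8; size at 8 (size 8, align 8) → ends 16; offset at 16 (size 4, align 4) → ends 20; crc at 20 (size 2, align 2) → ends 22; tail pad 2 to reach multiple of 8; total 24 bytes, alignment 8
mip_level at 0 (size 22, align 2) → ends 22
pad 2 to align 4 for stride
stride at 24 (size 4, align 4) → ends 28
layer at 28 (size 1, align 1) → ends 29
pad 3 to align 4 for pitch
pitch at 32 (size 4, align 4) → ends 36

3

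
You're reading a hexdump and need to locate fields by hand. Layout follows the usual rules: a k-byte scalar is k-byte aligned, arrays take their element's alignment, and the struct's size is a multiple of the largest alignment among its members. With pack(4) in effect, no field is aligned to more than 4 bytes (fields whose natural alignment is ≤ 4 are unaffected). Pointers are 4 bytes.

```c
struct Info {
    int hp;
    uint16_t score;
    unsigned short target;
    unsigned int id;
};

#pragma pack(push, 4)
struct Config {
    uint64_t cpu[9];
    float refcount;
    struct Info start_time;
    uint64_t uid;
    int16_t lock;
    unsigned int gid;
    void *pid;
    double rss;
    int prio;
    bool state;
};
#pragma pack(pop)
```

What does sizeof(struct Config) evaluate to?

124

Info: @0: hp [4B, align 4] → 4; @4: score [2B, align 2] → 6; @6: target [2B, align 2] → 8; @8: id [4B, align 4] → 12; size 12, align 4
@0: cpu [72B, align 4] → 72
@72: refcount [4B, align 4] → 76
@76: start_time [12B, align 4] → 88
@88: uid [8B, align 4] → 96
@96: lock [2B, align 2] → 98
+2 pad (align 4)
@100: gid [4B, align 4] → 104
@104: pid [4B, align 4] → 108
@108: rss [8B, align 4] → 116
@116: prio [4B, align 4] → 120
@120: state [1B, align 1] → 121
+3 tail pad (align 4)
size 124, align 4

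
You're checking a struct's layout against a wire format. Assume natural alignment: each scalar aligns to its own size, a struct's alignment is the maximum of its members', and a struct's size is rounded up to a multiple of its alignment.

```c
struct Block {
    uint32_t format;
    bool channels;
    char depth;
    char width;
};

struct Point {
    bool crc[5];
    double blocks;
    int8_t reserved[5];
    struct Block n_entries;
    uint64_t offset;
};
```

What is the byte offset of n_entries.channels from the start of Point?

Block: format at 0 (size 4, align 4) → ends 4; channels at 4 (size 1, align 1) → ends 5; depth at 5 (size 1, align 1) → ends 6; width at 6 (size 1, align 1) → ends 7; tail pad 1 to reach multiple of 4; total 8 bytes, alignment 4
crc at 0 (size 5, align 1) → ends 5
pad 3 to align 8 for blocks
blocks at 8 (size 8, align 8) → ends 16
reserved at 16 (size 5, align 1) → ends 21
pad 3 to align 4 for n_entries
n_entries at 24 (size 8, align 4) → ends 32
within Block: channels at 4
24 + 4 = 28

28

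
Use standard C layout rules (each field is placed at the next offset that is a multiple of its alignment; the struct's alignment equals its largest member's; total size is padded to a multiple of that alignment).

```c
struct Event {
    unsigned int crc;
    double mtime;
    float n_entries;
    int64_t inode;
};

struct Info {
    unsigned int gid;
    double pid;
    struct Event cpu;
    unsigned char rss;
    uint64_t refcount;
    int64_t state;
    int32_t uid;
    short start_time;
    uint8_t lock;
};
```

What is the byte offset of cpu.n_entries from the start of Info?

32

Event: @0: crc [4B, align 4] → 4; +4 pad (align 8); @8: mtime [8B, align 8] → 16; @16: n_entries [4B, align 4] → 20; +4 pad (align 8); @24: inode [8B, align 8] → 32; size 32, align 8
@0: gid [4B, align 4] → 4
+4 pad (align 8)
@8: pid [8B, align 8] → 16
@16: cpu [32B, align 8] → 48
within Event: n_entries at 16
16 + 16 = 32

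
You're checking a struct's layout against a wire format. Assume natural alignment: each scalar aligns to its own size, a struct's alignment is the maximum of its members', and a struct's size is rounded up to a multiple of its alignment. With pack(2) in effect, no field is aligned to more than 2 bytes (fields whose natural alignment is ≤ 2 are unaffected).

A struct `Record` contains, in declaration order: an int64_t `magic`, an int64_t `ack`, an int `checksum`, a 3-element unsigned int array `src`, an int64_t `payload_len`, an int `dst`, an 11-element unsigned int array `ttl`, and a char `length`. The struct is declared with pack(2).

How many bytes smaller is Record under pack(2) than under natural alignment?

6

natural layout:
  @0: magic [8B, align 8] → 8
  @8: ack [8B, align 8] → 16
  @16: checksum [4B, align 4] → 20
  @20: src [12B, align 4] → 32
  @32: payload_len [8B, align 8] → 40
  @40: dst [4B, align 4] → 44
  @44: ttl [44B, align 4] → 88
  @88: length [1B, align 1] → 89
  +7 tail pad (align 8)
  size 96, align 8
packed(2) layout:
  @0: magic [8B, align 2] → 8
  @8: ack [8B, align 2] → 16
  @16: checksum [4B, align 2] → 20
  @20: src [12B, align 2] → 32
  @32: payload_len [8B, align 2] → 40
  @40: dst [4B, align 2] → 44
  @44: ttl [44B, align 2] → 88
  @88: length [1B, align 1] → 89
  +1 tail pad (align 2)
  size 90, align 2
96 − 90 = 6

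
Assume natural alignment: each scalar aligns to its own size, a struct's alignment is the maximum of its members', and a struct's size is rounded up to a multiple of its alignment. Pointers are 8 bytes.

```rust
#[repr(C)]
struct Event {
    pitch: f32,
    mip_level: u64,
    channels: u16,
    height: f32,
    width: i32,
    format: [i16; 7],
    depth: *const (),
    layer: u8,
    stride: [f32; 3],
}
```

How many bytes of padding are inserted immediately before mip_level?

4

@0: pitch [4B, align 4] → 4
+4 pad (align 8)
@8: mip_level [8B, align 8] → 16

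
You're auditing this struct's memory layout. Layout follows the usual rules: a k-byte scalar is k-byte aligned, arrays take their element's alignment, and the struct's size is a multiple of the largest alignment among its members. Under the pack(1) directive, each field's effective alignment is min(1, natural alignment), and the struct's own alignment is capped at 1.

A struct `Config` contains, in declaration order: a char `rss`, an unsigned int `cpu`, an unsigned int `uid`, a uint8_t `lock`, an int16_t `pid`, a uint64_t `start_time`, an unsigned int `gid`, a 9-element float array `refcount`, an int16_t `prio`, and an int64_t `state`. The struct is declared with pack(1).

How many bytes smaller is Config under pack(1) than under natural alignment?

natural layout:
  0..1  rss  (1B, 1-aligned)
  1..4  -- padding (3B)
  4..8  cpu  (4B, 4-aligned)
  8..12  uid  (4B, 4-aligned)
  12..13  lock  (1B, 1-aligned)
  13..14  -- padding (1B)
  14..16  pid  (2B, 2-aligned)
  16..24  start_time  (8B, 8-aligned)
  24..28  gid  (4B, 4-aligned)
  28..64  refcount  (36B, 4-aligned)
  64..66  prio  (2B, 2-aligned)
  66..72  -- padding (6B)
  72..80  state  (8B, 8-aligned)
  sizeof = 80, alignof = 8
packed(1) layout:
  0..1  rss  (1B, 1-aligned)
  1..5  cpu  (4B, 1-aligned)
  5..9  uid  (4B, 1-aligned)
  9..10  lock  (1B, 1-aligned)
  10..12  pid  (2B, 1-aligned)
  12..20  start_time  (8B, 1-aligned)
  20..24  gid  (4B, 1-aligned)
  24..60  refcount  (36B, 1-aligned)
  60..62  prio  (2B, 1-aligned)
  62..70  state  (8B, 1-aligned)
  sizeof = 70, alignof = 1
80 − 70 = 10

10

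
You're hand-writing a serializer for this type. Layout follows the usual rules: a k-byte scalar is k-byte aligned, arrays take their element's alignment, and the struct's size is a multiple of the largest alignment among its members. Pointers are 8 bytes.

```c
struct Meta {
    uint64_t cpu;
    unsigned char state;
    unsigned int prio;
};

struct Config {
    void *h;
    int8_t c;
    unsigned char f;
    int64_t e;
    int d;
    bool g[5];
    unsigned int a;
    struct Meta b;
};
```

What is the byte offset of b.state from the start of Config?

Meta: @0: cpu [8B, align 8] → 8; @8: state [1B, align 1] → 9; +3 pad (align 4); @12: prio [4B, align 4] → 16; size 16, align 8
@0: h [8B, align 8] → 8
@8: c [1B, align 1] → 9
@9: f [1B, align 1] → 10
+6 pad (align 8)
@16: e [8B, align 8] → 24
@24: d [4B, align 4] → 28
@28: g [5B, align 1] → 33
+3 pad (align 4)
@36: a [4B, align 4] → 40
@40: b [16B, align 8] → 56
within Meta: state at 8
40 + 8 = 48

48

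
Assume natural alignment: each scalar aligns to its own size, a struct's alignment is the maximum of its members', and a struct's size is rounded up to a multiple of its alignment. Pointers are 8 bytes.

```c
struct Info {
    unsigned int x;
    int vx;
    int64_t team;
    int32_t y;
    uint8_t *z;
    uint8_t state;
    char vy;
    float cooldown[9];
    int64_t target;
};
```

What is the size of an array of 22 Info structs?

1760

x at 0 (size 4, align 4) → ends 4
vx at 4 (size 4, align 4) → ends 8
team at 8 (size 8, align 8) → ends 16
y at 16 (size 4, align 4) → ends 20
pad 4 to align 8 for z
z at 24 (size 8, align 8) → ends 32
state at 32 (size 1, align 1) → ends 33
vy at 33 (size 1, align 1) → ends 34
pad 2 to align 4 for cooldown
cooldown at 36 (size 36, align 4) → ends 72
target at 72 (size 8, align 8) → ends 80
total 80 bytes, alignment 8
array of 22: 22 × 80 = 1760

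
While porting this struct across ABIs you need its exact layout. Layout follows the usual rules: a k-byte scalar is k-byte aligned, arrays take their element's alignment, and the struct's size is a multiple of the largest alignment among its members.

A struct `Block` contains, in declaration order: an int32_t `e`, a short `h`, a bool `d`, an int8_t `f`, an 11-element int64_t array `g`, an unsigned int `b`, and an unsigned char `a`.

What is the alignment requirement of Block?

member alignments: e=4, h=2, d=1, f=1, g=8, b=4, a=1
max = 8

8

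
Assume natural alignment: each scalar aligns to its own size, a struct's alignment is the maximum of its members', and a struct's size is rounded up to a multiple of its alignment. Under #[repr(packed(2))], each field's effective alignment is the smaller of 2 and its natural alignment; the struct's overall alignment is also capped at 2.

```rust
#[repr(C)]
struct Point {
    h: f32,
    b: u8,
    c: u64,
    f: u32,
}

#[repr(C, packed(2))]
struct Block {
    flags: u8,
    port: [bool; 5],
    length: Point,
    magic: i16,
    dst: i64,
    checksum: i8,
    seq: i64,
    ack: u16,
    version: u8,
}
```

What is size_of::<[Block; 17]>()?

Point: h at 0 (size 4, align 4) → ends 4; b at 4 (size 1, align 1) → ends 5; pad 3 to align 8 for c; c at 8 (size 8, align 8) → ends 16; f at 16 (size 4, align 4) → ends 20; tail pad 4 to reach multiple of 8; total 24 bytes, alignment 8
flags at 0 (size 1, align 1) → ends 1
port at 1 (size 5, align 1) → ends 6
length at 6 (size 24, align 2) → ends 30
magic at 30 (size 2, align 2) → ends 32
dst at 32 (size 8, align 2) → ends 40
checksum at 40 (size 1, align 1) → ends 41
pad 1 to align 2 for seq
seq at 42 (size 8, align 2) → ends 50
ack at 50 (size 2, align 2) → ends 52
version at 52 (size 1, align 1) → ends 53
tail pad 1 to reach multiple of 2
total 54 bytes, alignment 2
array of 17: 17 × 54 = 918

918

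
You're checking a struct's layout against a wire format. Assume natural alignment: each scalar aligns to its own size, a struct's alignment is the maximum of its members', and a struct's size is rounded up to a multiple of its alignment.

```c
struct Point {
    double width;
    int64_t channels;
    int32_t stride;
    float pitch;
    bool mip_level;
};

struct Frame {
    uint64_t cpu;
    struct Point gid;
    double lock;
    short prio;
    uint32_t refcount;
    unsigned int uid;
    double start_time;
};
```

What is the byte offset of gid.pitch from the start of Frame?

28

Point: width at 0 (size 8, align 8) → ends 8; channels at 8 (size 8, align 8) → ends 16; stride at 16 (size 4, align 4) → ends 20; pitch at 20 (size 4, align 4) → ends 24; mip_level at 24 (size 1, align 1) → ends 25; tail pad 7 to reach multiple of 8; total 32 bytes, alignment 8
cpu at 0 (size 8, align 8) → ends 8
gid at 8 (size 32, align 8) → ends 40
within Point: pitch at 20
8 + 20 = 28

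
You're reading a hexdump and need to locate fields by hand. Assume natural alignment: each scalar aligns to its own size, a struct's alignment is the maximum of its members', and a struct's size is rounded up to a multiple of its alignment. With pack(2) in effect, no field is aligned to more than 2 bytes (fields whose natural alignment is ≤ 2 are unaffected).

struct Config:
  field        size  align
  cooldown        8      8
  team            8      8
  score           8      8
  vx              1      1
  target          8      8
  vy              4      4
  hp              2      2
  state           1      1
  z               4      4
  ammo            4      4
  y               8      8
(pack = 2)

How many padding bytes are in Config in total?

cooldown at 0 (size 8, align 2) → ends 8
team at 8 (size 8, align 2) → ends 16
score at 16 (size 8, align 2) → ends 24
vx at 24 (size 1, align 1) → ends 25
pad 1 to align 2 for target
target at 26 (size 8, align 2) → ends 34
vy at 34 (size 4, align 2) → ends 38
hp at 38 (size 2, align 2) → ends 40
state at 40 (size 1, align 1) → ends 41
pad 1 to align 2 for z
z at 42 (size 4, align 2) → ends 46
ammo at 46 (size 4, align 2) → ends 50
y at 50 (size 8, align 2) → ends 58
total 58 bytes, alignment 2
data bytes 56, size 58 → padding 2

2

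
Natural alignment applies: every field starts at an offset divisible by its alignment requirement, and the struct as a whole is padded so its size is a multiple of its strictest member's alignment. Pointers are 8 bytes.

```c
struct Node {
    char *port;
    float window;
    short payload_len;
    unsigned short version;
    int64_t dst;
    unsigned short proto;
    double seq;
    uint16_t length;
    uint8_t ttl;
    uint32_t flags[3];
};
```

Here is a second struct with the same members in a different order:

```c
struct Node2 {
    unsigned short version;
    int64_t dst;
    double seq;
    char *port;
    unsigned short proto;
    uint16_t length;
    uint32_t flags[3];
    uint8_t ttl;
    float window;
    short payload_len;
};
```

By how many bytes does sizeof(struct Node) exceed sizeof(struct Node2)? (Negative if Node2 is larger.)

-8

@0: port [8B, align 8] → 8
@8: window [4B, align 4] → 12
@12: payload_len [2B, align 2] → 14
@14: version [2B, align 2] → 16
@16: dst [8B, align 8] → 24
@24: proto [2B, align 2] → 26
+6 pad (align 8)
@32: seq [8B, align 8] → 40
@40: length [2B, align 2] → 42
@42: ttl [1B, align 1] → 43
+1 pad (align 4)
@44: flags [12B, align 4] → 56
size 56, align 8
— Node2 —
@0: version [2B, align 2] → 2
+6 pad (align 8)
@8: dst [8B, align 8] → 16
@16: seq [8B, align 8] → 24
@24: port [8B, align 8] → 32
@32: proto [2B, align 2] → 34
@34: length [2B, align 2] → 36
@36: flags [12B, align 4] → 48
@48: ttl [1B, align 1] → 49
+3 pad (align 4)
@52: window [4B, align 4] → 56
@56: payload_len [2B, align 2] → 58
+6 tail pad (align 8)
size 64, align 8
56 − 64 = -8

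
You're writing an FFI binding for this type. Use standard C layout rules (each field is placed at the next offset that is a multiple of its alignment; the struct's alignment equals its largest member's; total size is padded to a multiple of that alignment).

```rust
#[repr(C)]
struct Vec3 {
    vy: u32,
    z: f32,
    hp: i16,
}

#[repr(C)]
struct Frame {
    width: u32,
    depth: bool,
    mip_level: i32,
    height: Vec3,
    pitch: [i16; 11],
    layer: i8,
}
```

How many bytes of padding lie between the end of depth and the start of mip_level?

Vec3: vy at 0 (size 4, align 4) → ends 4; z at 4 (size 4, align 4) → ends 8; hp at 8 (size 2, align 2) → ends 10; tail pad 2 to reach multiple of 4; total 12 bytes, alignment 4
width at 0 (size 4, align 4) → ends 4
depth at 4 (size 1, align 1) → ends 5
pad 3 to align 4 for mip_level
mip_level at 8 (size 4, align 4) → ends 12

3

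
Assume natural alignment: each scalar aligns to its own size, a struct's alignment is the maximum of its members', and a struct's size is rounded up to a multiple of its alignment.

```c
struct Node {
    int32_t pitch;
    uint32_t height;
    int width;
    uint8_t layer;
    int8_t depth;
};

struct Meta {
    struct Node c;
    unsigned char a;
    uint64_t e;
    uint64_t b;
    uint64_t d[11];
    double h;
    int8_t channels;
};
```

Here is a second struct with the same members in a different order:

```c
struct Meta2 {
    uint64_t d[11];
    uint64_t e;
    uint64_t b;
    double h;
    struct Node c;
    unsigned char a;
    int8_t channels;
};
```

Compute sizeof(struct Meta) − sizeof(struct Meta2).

Node: pitch at 0 (size 4, align 4) → ends 4; height at 4 (size 4, align 4) → ends 8; width at 8 (size 4, align 4) → ends 12; layer at 12 (size 1, align 1) → ends 13; depth at 13 (size 1, align 1) → ends 14; tail pad 2 to reach multiple of 4; total 16 bytes, alignment 4
c at 0 (size 16, align 4) → ends 16
a at 16 (size 1, align 1) → ends 17
pad 7 to align 8 for e
e at 24 (size 8, align 8) → ends 32
b at 32 (size 8, align 8) → ends 40
d at 40 (size 88, align 8) → ends 128
h at 128 (size 8, align 8) → ends 136
channels at 136 (size 1, align 1) → ends 137
tail pad 7 to reach multiple of 8
total 144 bytes, alignment 8
— Meta2 —
d at 0 (size 88, align 8) → ends 88
e at 88 (size 8, align 8) → ends 96
b at 96 (size 8, align 8) → ends 104
h at 104 (size 8, align 8) → ends 112
c at 112 (size 16, align 4) → ends 128
a at 128 (size 1, align 1) → ends 129
channels at 129 (size 1, align 1) → ends 130
tail pad 6 to reach multiple of 8
total 136 bytes, alignment 8
144 − 136 = 8

8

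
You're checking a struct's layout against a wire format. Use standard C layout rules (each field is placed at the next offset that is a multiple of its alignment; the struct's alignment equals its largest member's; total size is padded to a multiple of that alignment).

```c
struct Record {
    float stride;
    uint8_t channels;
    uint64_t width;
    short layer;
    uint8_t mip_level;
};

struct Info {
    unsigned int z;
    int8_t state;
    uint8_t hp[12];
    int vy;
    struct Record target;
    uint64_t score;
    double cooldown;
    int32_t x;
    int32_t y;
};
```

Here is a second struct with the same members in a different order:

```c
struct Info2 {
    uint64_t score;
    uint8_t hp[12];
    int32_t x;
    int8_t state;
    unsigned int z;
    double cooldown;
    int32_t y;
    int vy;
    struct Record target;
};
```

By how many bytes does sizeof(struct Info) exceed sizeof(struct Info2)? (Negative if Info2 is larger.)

0

Record: 0..4  stride  (4B, 4-aligned); 4..5  channels  (1B, 1-aligned); 5..8  -- padding (3B); 8..16  width  (8B, 8-aligned); 16..18  layer  (2B, 2-aligned); 18..19  mip_level  (1B, 1-aligned); 19..24  -- tail padding (5B); sizeof = 24, alignof = 8
0..4  z  (4B, 4-aligned)
4..5  state  (1B, 1-aligned)
5..17  hp  (12B, 1-aligned)
17..20  -- padding (3B)
20..24  vy  (4B, 4-aligned)
24..48  target  (24B, 8-aligned)
48..56  score  (8B, 8-aligned)
56..64  cooldown  (8B, 8-aligned)
64..68  x  (4B, 4-aligned)
68..72  y  (4B, 4-aligned)
sizeof = 72, alignof = 8
— Info2 —
0..8  score  (8B, 8-aligned)
8..20  hp  (12B, 1-aligned)
20..24  x  (4B, 4-aligned)
24..25  state  (1B, 1-aligned)
25..28  -- padding (3B)
28..32  z  (4B, 4-aligned)
32..40  cooldown  (8B, 8-aligned)
40..44  y  (4B, 4-aligned)
44..48  vy  (4B, 4-aligned)
48..72  target  (24B, 8-aligned)
sizeof = 72, alignof = 8
72 − 72 = 0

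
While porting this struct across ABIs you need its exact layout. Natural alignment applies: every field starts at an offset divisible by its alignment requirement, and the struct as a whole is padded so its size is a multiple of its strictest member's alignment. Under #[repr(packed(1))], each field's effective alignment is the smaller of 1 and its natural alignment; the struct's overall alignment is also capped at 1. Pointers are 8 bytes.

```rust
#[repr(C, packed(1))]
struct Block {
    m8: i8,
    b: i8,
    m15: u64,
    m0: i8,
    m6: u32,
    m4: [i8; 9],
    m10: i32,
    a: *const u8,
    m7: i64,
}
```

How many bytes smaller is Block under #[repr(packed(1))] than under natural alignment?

12

natural layout:
  m8 at 0 (size 1, align 1) → ends 1
  b at 1 (size 1, align 1) → ends 2
  pad 6 to align 8 for m15
  m15 at 8 (size 8, align 8) → ends 16
  m0 at 16 (size 1, align 1) → ends 17
  pad 3 to align 4 for m6
  m6 at 20 (size 4, align 4) → ends 24
  m4 at 24 (size 9, align 1) → ends 33
  pad 3 to align 4 for m10
  m10 at 36 (size 4, align 4) → ends 40
  a at 40 (size 8, align 8) → ends 48
  m7 at 48 (size 8, align 8) → ends 56
  total 56 bytes, alignment 8
packed(1) layout:
  m8 at 0 (size 1, align 1) → ends 1
  b at 1 (size 1, align 1) → ends 2
  m15 at 2 (size 8, align 1) → ends 10
  m0 at 10 (size 1, align 1) → ends 11
  m6 at 11 (size 4, align 1) → ends 15
  m4 at 15 (size 9, align 1) → ends 24
  m10 at 24 (size 4, align 1) → ends 28
  a at 28 (size 8, align 1) → ends 36
  m7 at 36 (size 8, align 1) → ends 44
  total 44 bytes, alignment 1
56 − 44 = 12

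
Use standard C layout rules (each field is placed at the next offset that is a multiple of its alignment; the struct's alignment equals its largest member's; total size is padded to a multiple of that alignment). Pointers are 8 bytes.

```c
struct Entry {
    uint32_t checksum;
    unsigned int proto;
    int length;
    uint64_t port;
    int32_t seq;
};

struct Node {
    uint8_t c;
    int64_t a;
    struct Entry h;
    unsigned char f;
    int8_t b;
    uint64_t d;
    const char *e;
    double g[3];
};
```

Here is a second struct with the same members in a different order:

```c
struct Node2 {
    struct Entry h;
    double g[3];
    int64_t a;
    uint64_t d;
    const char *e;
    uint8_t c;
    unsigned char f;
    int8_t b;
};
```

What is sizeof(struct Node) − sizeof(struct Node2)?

8

Entry: checksum at 0 (size 4, align 4) → ends 4; proto at 4 (size 4, align 4) → ends 8; length at 8 (size 4, align 4) → ends 12; pad 4 to align 8 for port; port at 16 (size 8, align 8) → ends 24; seq at 24 (size 4, align 4) → ends 28; tail pad 4 to reach multiple of 8; total 32 bytes, alignment 8
c at 0 (size 1, align 1) → ends 1
pad 7 to align 8 for a
a at 8 (size 8, align 8) → ends 16
h at 16 (size 32, align 8) → ends 48
f at 48 (size 1, align 1) → ends 49
b at 49 (size 1, align 1) → ends 50
pad 6 to align 8 for d
d at 56 (size 8, align 8) → ends 64
e at 64 (size 8, align 8) → ends 72
g at 72 (size 24, align 8) → ends 96
total 96 bytes, alignment 8
— Node2 —
h at 0 (size 32, align 8) → ends 32
g at 32 (size 24, align 8) → ends 56
a at 56 (size 8, align 8) → ends 64
d at 64 (size 8, align 8) → ends 72
e at 72 (size 8, align 8) → ends 80
c at 80 (size 1, align 1) → ends 81
f at 81 (size 1, align 1) → ends 82
b at 82 (size 1, align 1) → ends 83
tail pad 5 to reach multiple of 8
total 88 bytes, alignment 8
96 − 88 = 8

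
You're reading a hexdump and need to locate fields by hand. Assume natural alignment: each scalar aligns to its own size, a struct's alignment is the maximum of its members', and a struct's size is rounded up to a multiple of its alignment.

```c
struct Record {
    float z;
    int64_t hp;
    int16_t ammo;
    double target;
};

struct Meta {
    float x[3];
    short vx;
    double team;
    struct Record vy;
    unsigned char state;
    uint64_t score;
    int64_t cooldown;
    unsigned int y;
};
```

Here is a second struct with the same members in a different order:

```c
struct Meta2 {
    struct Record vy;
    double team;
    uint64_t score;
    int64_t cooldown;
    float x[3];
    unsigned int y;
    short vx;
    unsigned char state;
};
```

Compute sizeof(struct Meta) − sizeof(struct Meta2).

8

Record: 0..4  z  (4B, 4-aligned); 4..8  -- padding (4B); 8..16  hp  (8B, 8-aligned); 16..18  ammo  (2B, 2-aligned); 18..24  -- padding (6B); 24..32  target  (8B, 8-aligned); sizeof = 32, alignof = 8
0..12  x  (12B, 4-aligned)
12..14  vx  (2B, 2-aligned)
14..16  -- padding (2B)
16..24  team  (8B, 8-aligned)
24..56  vy  (32B, 8-aligned)
56..57  state  (1B, 1-aligned)
57..64  -- padding (7B)
64..72  score  (8B, 8-aligned)
72..80  cooldown  (8B, 8-aligned)
80..84  y  (4B, 4-aligned)
84..88  -- tail padding (4B)
sizeof = 88, alignof = 8
— Meta2 —
0..32  vy  (32B, 8-aligned)
32..40  team  (8B, 8-aligned)
40..48  score  (8B, 8-aligned)
48..56  cooldown  (8B, 8-aligned)
56..68  x  (12B, 4-aligned)
68..72  y  (4B, 4-aligned)
72..74  vx  (2B, 2-aligned)
74..75  state  (1B, 1-aligned)
75..80  -- tail padding (5B)
sizeof = 80, alignof = 8
88 − 80 = 8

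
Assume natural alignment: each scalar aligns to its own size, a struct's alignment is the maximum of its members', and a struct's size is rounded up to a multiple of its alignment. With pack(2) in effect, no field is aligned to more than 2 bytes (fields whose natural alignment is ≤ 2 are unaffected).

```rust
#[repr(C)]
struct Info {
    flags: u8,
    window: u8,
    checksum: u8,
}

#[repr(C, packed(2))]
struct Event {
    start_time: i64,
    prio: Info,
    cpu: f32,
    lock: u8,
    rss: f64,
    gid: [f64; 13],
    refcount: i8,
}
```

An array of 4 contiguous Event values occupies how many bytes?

Info: flags at 0 (size 1, align 1) → ends 1; window at 1 (size 1, align 1) → ends 2; checksum at 2 (size 1, align 1) → ends 3; total 3 bytes, alignment 1
start_time at 0 (size 8, align 2) → ends 8
prio at 8 (size 3, align 1) → ends 11
pad 1 to align 2 for cpu
cpu at 12 (size 4, align 2) → ends 16
lock at 16 (size 1, align 1) → ends 17
pad 1 to align 2 for rss
rss at 18 (size 8, align 2) → ends 26
gid at 26 (size 104, align 2) → ends 130
refcount at 130 (size 1, align 1) → ends 131
tail pad 1 to reach multiple of 2
total 132 bytes, alignment 2
array of 4: 4 × 132 = 528

528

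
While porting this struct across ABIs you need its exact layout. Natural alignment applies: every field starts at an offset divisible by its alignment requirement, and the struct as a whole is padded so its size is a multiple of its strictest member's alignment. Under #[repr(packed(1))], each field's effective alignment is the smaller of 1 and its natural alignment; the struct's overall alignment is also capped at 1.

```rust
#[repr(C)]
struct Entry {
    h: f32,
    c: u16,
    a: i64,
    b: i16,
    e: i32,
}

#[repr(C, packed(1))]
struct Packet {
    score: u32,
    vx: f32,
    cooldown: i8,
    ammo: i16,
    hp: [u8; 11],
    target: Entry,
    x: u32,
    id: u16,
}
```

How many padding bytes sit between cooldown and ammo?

Entry: 0..4  h  (4B, 4-aligned); 4..6  c  (2B, 2-aligned); 6..8  -- padding (2B); 8..16  a  (8B, 8-aligned); 16..18  b  (2B, 2-aligned); 18..20  -- padding (2B); 20..24  e  (4B, 4-aligned); sizeof = 24, alignof = 8
0..4  score  (4B, 1-aligned)
4..8  vx  (4B, 1-aligned)
8..9  cooldown  (1B, 1-aligned)
9..11  ammo  (2B, 1-aligned)

0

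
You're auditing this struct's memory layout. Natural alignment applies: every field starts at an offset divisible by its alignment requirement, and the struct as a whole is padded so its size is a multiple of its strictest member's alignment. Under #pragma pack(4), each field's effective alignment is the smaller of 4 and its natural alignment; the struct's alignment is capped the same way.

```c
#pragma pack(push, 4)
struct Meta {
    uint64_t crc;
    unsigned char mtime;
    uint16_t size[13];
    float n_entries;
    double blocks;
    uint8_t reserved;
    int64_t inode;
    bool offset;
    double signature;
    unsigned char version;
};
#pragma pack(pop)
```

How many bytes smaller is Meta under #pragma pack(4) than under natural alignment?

natural layout:
  crc at 0 (size 8, align 8) → ends 8
  mtime at 8 (size 1, align 1) → ends 9
  pad 1 to align 2 for size
  size at 10 (size 26, align 2) → ends 36
  n_entries at 36 (size 4, align 4) → ends 40
  blocks at 40 (size 8, align 8) → ends 48
  reserved at 48 (size 1, align 1) → ends 49
  pad 7 to align 8 for inode
  inode at 56 (size 8, align 8) → ends 64
  offset at 64 (size 1, align 1) → ends 65
  pad 7 to align 8 for signature
  signature at 72 (size 8, align 8) → ends 80
  version at 80 (size 1, align 1) → ends 81
  tail pad 7 to reach multiple of 8
  total 88 bytes, alignment 8
packed(4) layout:
  crc at 0 (size 8, align 4) → ends 8
  mtime at 8 (size 1, align 1) → ends 9
  pad 1 to align 2 for size
  size at 10 (size 26, align 2) → ends 36
  n_entries at 36 (size 4, align 4) → ends 40
  blocks at 40 (size 8, align 4) → ends 48
  reserved at 48 (size 1, align 1) → ends 49
  pad 3 to align 4 for inode
  inode at 52 (size 8, align 4) → ends 60
  offset at 60 (size 1, align 1) → ends 61
  pad 3 to align 4 for signature
  signature at 64 (size 8, align 4) → ends 72
  version at 72 (size 1, align 1) → ends 73
  tail pad 3 to reach multiple of 4
  total 76 bytes, alignment 4
88 − 76 = 12

12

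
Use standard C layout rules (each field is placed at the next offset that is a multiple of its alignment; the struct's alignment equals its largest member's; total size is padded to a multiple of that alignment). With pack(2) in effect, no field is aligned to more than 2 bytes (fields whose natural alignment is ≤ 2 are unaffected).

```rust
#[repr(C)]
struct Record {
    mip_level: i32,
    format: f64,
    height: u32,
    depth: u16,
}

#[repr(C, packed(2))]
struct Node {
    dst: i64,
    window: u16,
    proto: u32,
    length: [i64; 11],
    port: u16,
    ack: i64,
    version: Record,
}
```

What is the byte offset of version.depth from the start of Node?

Record: @0: mip_level [4B, align 4] → 4; +4 pad (align 8); @8: format [8B, align 8] → 16; @16: height [4B, align 4] → 20; @20: depth [2B, align 2] → 22; +2 tail pad (align 8); size 24, align 8
@0: dst [8B, align 2] → 8
@8: window [2B, align 2] → 10
@10: proto [4B, align 2] → 14
@14: length [88B, align 2] → 102
@102: port [2B, align 2] → 104
@104: ack [8B, align 2] → 112
@112: version [24B, align 2] → 136
within Record: depth at 20
112 + 20 = 132

132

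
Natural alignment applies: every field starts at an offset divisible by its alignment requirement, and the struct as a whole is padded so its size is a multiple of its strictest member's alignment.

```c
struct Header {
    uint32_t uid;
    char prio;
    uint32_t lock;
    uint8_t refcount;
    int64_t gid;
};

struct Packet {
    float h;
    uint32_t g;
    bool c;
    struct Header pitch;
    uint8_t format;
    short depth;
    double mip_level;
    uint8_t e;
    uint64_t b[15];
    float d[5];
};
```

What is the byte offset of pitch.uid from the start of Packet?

Header: 0..4  uid  (4B, 4-aligned); 4..5  prio  (1B, 1-aligned); 5..8  -- padding (3B); 8..12  lock  (4B, 4-aligned); 12..13  refcount  (1B, 1-aligned); 13..16  -- padding (3B); 16..24  gid  (8B, 8-aligned); sizeof = 24, alignof = 8
0..4  h  (4B, 4-aligned)
4..8  g  (4B, 4-aligned)
8..9  c  (1B, 1-aligned)
9..16  -- padding (7B)
16..40  pitch  (24B, 8-aligned)
within Header: uid at 0
16 + 0 = 16

16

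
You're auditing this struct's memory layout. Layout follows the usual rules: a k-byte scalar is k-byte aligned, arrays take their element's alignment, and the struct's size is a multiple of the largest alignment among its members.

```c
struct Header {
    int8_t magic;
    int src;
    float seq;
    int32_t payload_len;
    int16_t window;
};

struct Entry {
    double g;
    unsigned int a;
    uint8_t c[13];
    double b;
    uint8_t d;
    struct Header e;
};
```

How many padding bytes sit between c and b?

Header: @0: magic [1B, align 1] → 1; +3 pad (align 4); @4: src [4B, align 4] → 8; @8: seq [4B, align 4] → 12; @12: payload_len [4B, align 4] → 16; @16: window [2B, align 2] → 18; +2 tail pad (align 4); size 20, align 4
@0: g [8B, align 8] → 8
@8: a [4B, align 4] → 12
@12: c [13B, align 1] → 25
+7 pad (align 8)
@32: b [8B, align 8] → 40

7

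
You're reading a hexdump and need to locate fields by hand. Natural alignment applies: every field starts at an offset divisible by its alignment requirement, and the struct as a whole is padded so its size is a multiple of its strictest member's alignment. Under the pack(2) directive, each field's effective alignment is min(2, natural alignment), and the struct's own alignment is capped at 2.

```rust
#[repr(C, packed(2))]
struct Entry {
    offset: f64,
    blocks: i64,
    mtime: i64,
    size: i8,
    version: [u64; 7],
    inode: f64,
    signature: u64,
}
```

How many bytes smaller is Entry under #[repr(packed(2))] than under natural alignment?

natural layout:
  @0: offset [8B, align 8] → 8
  @8: blocks [8B, align 8] → 16
  @16: mtime [8B, align 8] → 24
  @24: size [1B, align 1] → 25
  +7 pad (align 8)
  @32: version [56B, align 8] → 88
  @88: inode [8B, align 8] → 96
  @96: signature [8B, align 8] → 104
  size 104, align 8
packed(2) layout:
  @0: offset [8B, align 2] → 8
  @8: blocks [8B, align 2] → 16
  @16: mtime [8B, align 2] → 24
  @24: size [1B, align 1] → 25
  +1 pad (align 2)
  @26: version [56B, align 2] → 82
  @82: inode [8B, align 2] → 90
  @90: signature [8B, align 2] → 98
  size 98, align 2
104 − 98 = 6

6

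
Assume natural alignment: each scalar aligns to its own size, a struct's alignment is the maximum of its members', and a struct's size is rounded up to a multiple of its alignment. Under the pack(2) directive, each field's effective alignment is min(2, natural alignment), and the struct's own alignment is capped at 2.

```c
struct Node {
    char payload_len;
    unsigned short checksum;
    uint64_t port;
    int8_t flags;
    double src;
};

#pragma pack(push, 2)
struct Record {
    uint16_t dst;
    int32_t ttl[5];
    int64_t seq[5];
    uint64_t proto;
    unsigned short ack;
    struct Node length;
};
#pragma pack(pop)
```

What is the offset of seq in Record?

Node: @0: payload_len [1B, align 1] → 1; +1 pad (align 2); @2: checksum [2B, align 2] → 4; +4 pad (align 8); @8: port [8B, align 8] → 16; @16: flags [1B, align 1] → 17; +7 pad (align 8); @24: src [8B, align 8] → 32; size 32, align 8
@0: dst [2B, align 2] → 2
@2: ttl [20B, align 2] → 22
@22: seq [40B, align 2] → 62

22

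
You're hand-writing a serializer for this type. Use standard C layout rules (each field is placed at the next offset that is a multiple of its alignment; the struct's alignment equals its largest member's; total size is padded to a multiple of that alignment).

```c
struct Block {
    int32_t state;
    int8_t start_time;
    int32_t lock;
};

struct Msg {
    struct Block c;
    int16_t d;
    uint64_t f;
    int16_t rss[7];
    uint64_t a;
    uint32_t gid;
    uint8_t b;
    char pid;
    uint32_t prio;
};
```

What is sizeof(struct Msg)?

Block: state at 0 (size 4, align 4) → ends 4; start_time at 4 (size 1, align 1) → ends 5; pad 3 to align 4 for lock; lock at 8 (size 4, align 4) → ends 12; total 12 bytes, alignment 4
c at 0 (size 12, align 4) → ends 12
d at 12 (size 2, align 2) → ends 14
pad 2 to align 8 for f
f at 16 (size 8, align 8) → ends 24
rss at 24 (size 14, align 2) → ends 38
pad 2 to align 8 for a
a at 40 (size 8, align 8) → ends 48
gid at 48 (size 4, align 4) → ends 52
b at 52 (size 1, align 1) → ends 53
pid at 53 (size 1, align 1) → ends 54
pad 2 to align 4 for prio
prio at 56 (size 4, align 4) → ends 60
tail pad 4 to reach multiple of 8
total 64 bytes, alignment 8

64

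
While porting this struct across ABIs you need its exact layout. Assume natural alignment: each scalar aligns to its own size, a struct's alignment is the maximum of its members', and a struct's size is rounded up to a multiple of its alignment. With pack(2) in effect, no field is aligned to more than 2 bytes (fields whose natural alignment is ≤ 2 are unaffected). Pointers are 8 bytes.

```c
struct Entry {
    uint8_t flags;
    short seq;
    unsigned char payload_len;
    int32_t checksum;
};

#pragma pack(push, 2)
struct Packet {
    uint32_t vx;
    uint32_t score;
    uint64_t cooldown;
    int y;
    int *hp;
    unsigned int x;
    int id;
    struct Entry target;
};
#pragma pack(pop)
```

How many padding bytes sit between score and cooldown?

Entry: flags at 0 (size 1, align 1) → ends 1; pad 1 to align 2 for seq; seq at 2 (size 2, align 2) → ends 4; payload_len at 4 (size 1, align 1) → ends 5; pad 3 to align 4 for checksum; checksum at 8 (size 4, align 4) → ends 12; total 12 bytes, alignment 4
vx at 0 (size 4, align 2) → ends 4
score at 4 (size 4, align 2) → ends 8
cooldown at 8 (size 8, align 2) → ends 16

0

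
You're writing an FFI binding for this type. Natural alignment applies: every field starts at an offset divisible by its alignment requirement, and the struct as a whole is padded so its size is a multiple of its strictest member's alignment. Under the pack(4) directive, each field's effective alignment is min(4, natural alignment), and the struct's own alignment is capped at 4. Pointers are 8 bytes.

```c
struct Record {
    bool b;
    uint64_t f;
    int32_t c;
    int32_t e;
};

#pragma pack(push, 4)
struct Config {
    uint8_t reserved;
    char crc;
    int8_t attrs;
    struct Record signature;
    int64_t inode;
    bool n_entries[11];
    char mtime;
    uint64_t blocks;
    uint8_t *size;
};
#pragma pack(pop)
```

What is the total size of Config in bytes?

Record: b at 0 (size 1, align 1) → ends 1; pad 7 to align 8 for f; f at 8 (size 8, align 8) → ends 16; c at 16 (size 4, align 4) → ends 20; e at 20 (size 4, align 4) → ends 24; total 24 bytes, alignment 8
reserved at 0 (size 1, align 1) → ends 1
crc at 1 (size 1, align 1) → ends 2
attrs at 2 (size 1, align 1) → ends 3
pad 1 to align 4 for signature
signature at 4 (size 24, align 4) → ends 28
inode at 28 (size 8, align 4) → ends 36
n_entries at 36 (size 11, align 1) → ends 47
mtime at 47 (size 1, align 1) → ends 48
blocks at 48 (size 8, align 4) → ends 56
size at 56 (size 8, align 4) → ends 64
total 64 bytes, alignment 4

64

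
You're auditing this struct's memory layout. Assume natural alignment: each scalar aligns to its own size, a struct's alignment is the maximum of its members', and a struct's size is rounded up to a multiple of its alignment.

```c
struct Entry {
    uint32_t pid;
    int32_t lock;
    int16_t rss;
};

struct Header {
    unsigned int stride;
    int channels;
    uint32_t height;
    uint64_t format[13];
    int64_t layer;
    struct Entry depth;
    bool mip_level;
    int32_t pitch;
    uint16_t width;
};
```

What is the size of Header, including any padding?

152 bytes

Entry: @0: pid [4B, align 4] → 4; @4: lock [4B, align 4] → 8; @8: rss [2B, align 2] → 10; +2 tail pad (align 4); size 12, align 4
@0: stride [4B, align 4] → 4
@4: channels [4B, align 4] → 8
@8: height [4B, align 4] → 12
+4 pad (align 8)
@16: format [104B, align 8] → 120
@120: layer [8B, align 8] → 128
@128: depth [12B, align 4] → 140
@140: mip_level [1B, align 1] → 141
+3 pad (align 4)
@144: pitch [4B, align 4] → 148
@148: width [2B, align 2] → 150
+2 tail pad (align 8)
size 152, align 8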